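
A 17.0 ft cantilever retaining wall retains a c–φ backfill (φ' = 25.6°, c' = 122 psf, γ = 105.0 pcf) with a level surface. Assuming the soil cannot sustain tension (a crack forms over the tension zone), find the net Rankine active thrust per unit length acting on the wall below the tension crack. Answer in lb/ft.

3690 lb/ft

K_a = 0.3966; √K_a = 0.6297.
Tension-crack depth z_c = 2c/(γ√K_a) = 2×122/(105.0×0.6297) = 3.690 ft.
σ_a at base = K_a γ H − 2c√K_a = 0.3966×105.0×17.0 − 2×122×0.6297 = 554.2 psf.
P_a = ½ × 554.2 × (H − z_c) = 0.5×554.2×13.31 = 3688 lb/ft.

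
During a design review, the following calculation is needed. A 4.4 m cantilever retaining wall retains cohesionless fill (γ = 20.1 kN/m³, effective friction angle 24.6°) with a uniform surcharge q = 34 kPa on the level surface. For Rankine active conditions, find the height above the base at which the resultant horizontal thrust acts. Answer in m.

K_a = 0.4121.
Triangular part P₁ = ½K_aγH² = 80.19 at H/3 = 1.467 m; rectangular part P₂ = K_a q H = 61.66 at H/2 = 2.200 m.
ȳ = (P₁·1.467 + P₂·2.200)/(P₁+P₂) = 1.785 m.

1.79 m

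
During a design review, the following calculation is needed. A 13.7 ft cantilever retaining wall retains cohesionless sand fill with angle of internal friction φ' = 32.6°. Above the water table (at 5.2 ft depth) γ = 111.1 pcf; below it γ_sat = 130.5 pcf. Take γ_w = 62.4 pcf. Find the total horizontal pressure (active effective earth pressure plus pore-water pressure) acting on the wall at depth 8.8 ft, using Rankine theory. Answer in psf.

K_a = (1 − sin φ)/(1 + sin φ) = 0.2997.
γ' = 130.5 − 62.4 = 68.10 pcf.
Effective vertical stress at 8.8 ft: σ'_v = 111.1×5.2 + 68.10×3.60 = 822.9 psf.
σ'_h = K_a σ'_v = 0.2997 × 822.9 = 246.6 psf; u = γ_w × 3.60 = 224.6 psf.
Total σ_h = 246.6 + 224.6 = 471.3 psf.

471 psf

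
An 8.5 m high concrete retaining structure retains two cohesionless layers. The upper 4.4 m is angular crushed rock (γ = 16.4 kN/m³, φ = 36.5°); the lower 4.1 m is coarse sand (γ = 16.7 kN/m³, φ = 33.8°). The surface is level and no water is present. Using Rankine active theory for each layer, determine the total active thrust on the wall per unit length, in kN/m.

K_a1 = tan²(45°−36.5°/2) = 0.2541; K_a2 = tan²(45°−33.8°/2) = 0.2851.
Layer 1: σ at base = K_a1 γ₁ h₁ = 18.33 kPa; P₁ = ½×18.33×4.4 = 40.33.
Layer 2: σ_v at top = γ₁h₁ = 72.16; σ_h top = K_a2×72.16 = 20.57; σ_h base = K_a2×(72.16+16.7×4.1) = 40.09.
P₂ = ½(20.57+40.09)×4.1 = 124.4. Total P_a = 40.33+124.4 = 164.7 kN/m.

165 kN/m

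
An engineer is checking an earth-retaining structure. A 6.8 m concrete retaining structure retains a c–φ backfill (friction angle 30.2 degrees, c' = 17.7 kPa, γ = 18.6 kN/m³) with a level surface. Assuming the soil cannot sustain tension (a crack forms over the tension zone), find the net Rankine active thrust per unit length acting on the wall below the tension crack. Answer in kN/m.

37.5 kN/m

K_a = 0.3307; √K_a = 0.5750.
Tension-crack depth z_c = 2c/(γ√K_a) = 2×17.7/(18.6×0.5750) = 3.310 m.
σ_a at base = K_a γ H − 2c√K_a = 0.3307×18.6×6.8 − 2×17.7×0.5750 = 21.47 kPa.
P_a = ½ × 21.47 × (H − z_c) = 0.5×21.47×3.490 = 37.46 kN/m.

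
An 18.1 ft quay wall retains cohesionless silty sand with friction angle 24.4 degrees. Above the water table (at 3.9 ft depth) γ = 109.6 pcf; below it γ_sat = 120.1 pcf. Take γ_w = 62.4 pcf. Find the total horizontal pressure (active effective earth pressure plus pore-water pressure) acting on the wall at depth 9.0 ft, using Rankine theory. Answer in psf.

618 psf

K_a = (1 − sin φ)/(1 + sin φ) = 0.4153.
γ' = 120.1 − 62.4 = 57.70 pcf.
Effective vertical stress at 9.0 ft: σ'_v = 109.6×3.9 + 57.70×5.10 = 721.7 psf.
σ'_h = K_a σ'_v = 0.4153 × 721.7 = 299.7 psf; u = γ_w × 5.10 = 318.2 psf.
Total σ_h = 299.7 + 318.2 = 618.0 psf.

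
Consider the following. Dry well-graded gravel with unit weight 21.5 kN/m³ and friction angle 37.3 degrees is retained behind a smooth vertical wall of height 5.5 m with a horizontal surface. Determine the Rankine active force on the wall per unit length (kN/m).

K_a = tan²(45° − φ/2) = 0.2453.
P_a = ½ K_a γ H² = 0.5 × 0.2453 × 21.5 × 5.5² = 79.78 kN/m.

79.8 kN/m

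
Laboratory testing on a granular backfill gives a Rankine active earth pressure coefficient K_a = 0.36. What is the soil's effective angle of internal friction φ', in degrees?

28.1°

K_a = tan²(45° − φ/2) ⇒ 45° − φ/2 = arctan(√0.36) = 30.96°.
φ = 2(45° − 30.96°) = 28.07°.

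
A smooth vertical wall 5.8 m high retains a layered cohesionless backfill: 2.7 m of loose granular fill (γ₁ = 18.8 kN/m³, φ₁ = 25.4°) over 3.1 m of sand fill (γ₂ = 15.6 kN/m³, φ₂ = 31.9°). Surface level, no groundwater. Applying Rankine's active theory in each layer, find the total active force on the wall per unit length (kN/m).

99.1 kN/m

K_a1 = tan²(45°−25.4°/2) = 0.3996; K_a2 = tan²(45°−31.9°/2) = 0.3085.
Layer 1: σ at base = K_a1 γ₁ h₁ = 20.29 kPa; P₁ = ½×20.29×2.7 = 27.39.
Layer 2: σ_v at top = γ₁h₁ = 50.76; σ_h top = K_a2×50.76 = 15.66; σ_h base = K_a2×(50.76+15.6×3.1) = 30.58.
P₂ = ½(15.66+30.58)×3.1 = 71.67. Total P_a = 27.39+71.67 = 99.06 kN/m.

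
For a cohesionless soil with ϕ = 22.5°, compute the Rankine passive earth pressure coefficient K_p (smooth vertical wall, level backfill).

2.24

K_p = (1 + sin φ)/(1 − sin φ) = tan²(45° + 22.5°/2) = 2.240.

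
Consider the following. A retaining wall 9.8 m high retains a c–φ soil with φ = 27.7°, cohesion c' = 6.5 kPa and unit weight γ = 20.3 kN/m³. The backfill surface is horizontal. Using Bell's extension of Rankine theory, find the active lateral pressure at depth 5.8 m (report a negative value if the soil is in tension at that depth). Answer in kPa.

K_a = (1 − sin φ)/(1 + sin φ) = 0.3653.
σ_a = K_a γ z − 2c√K_a = 0.3653×20.3×5.8 − 2×6.5×0.6044 = 35.16 kPa.

35.2 kPa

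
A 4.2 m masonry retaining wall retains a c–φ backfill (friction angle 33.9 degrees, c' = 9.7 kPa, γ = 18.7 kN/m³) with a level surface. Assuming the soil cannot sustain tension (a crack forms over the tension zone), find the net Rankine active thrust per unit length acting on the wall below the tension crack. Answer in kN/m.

13.5 kN/m

K_a = 0.2839; √K_a = 0.5328.
Tension-crack depth z_c = 2c/(γ√K_a) = 2×9.7/(18.7×0.5328) = 1.947 m.
σ_a at base = K_a γ H − 2c√K_a = 0.2839×18.7×4.2 − 2×9.7×0.5328 = 11.96 kPa.
P_a = ½ × 11.96 × (H − z_c) = 0.5×11.96×2.253 = 13.47 kN/m.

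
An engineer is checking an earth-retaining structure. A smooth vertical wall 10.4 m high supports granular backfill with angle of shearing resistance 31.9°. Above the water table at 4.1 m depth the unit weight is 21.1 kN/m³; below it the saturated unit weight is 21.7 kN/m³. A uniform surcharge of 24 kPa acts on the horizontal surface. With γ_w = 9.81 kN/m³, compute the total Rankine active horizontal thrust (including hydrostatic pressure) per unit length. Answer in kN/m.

K_a = tan²(45° − φ/2) = 0.3085.
γ' = 21.7 − 9.81 = 11.89 kN/m³. h₂ = H − d_w = 6.3 m.
σ'_h: at surface K_a·q = 7.405; at WT K_a(q+γd_w) = 34.10; at base K_a(q+γd_w+γ'h₂) = 57.21 kPa.
P₁ = ½(7.405+34.10)×4.1 = 85.07; P₂ = ½(34.10+57.21)×6.3 = 287.6; P_w = ½γ_w h₂² = 194.7.
Total = 85.07+287.6+194.7 = 567.4 kN/m.

567 kN/m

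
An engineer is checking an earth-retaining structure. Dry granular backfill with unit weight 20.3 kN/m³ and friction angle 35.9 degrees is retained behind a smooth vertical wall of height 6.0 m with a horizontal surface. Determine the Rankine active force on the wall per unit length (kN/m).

95.3 kN/m

K_a = tan²(45° − φ/2) = 0.2607.
P_a = ½ K_a γ H² = 0.5 × 0.2607 × 20.3 × 6.0² = 95.27 kN/m.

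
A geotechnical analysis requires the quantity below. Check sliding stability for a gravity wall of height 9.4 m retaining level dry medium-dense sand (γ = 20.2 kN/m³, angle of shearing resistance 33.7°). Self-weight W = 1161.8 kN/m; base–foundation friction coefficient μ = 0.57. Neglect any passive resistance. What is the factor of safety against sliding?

K_a = tan²(45° − 33.7°/2) = 0.2863.
P_a = ½K_aγH² = 0.5×0.2863×20.2×9.4² = 255.5 kN/m, acting at H/3 = 3.133 m above the base.
FS_sliding = μW / P_a = 0.57×1161.8 / 255.5 = 2.592.

2.59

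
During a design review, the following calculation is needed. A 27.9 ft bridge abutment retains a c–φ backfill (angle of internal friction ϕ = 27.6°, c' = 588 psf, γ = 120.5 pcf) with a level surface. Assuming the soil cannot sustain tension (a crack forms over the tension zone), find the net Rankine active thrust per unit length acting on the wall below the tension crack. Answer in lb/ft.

K_a = 0.3668; √K_a = 0.6056.
Tension-crack depth z_c = 2c/(γ√K_a) = 2×588/(120.5×0.6056) = 16.11 ft.
σ_a at base = K_a γ H − 2c√K_a = 0.3668×120.5×27.9 − 2×588×0.6056 = 520.9 psf.
P_a = ½ × 520.9 × (H − z_c) = 0.5×520.9×11.79 = 3069 lb/ft.

3070 lb/ft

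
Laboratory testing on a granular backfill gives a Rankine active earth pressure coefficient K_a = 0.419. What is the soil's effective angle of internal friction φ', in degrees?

24.2°

K_a = tan²(45° − φ/2) ⇒ 45° − φ/2 = arctan(√0.419) = 32.92°.
φ = 2(45° − 32.92°) = 24.17°.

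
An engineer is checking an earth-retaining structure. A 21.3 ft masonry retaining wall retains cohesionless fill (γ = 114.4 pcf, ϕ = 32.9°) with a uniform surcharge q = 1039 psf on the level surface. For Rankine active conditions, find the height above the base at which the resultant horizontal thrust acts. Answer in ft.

K_a = 0.2960.
Triangular part P₁ = ½K_aγH² = 7682 at H/3 = 7.100 ft; rectangular part P₂ = K_a q H = 6551 at H/2 = 10.65 ft.
ȳ = (P₁·7.100 + P₂·10.65)/(P₁+P₂) = 8.734 ft.

8.73 ft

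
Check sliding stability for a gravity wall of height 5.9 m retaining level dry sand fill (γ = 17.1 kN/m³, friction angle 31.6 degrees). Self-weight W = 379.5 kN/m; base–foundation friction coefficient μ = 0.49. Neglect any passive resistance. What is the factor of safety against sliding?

K_a = tan²(45° − 31.6°/2) = 0.3123.
P_a = ½K_aγH² = 0.5×0.3123×17.1×5.9² = 92.96 kN/m, acting at H/3 = 1.967 m above the base.
FS_sliding = μW / P_a = 0.49×379.5 / 92.96 = 2.000.

2.00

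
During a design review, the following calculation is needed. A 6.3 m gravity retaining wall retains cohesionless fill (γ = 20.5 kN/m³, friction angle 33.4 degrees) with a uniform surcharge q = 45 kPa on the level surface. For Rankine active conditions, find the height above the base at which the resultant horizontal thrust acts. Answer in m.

K_a = 0.2899.
Triangular part P₁ = ½K_aγH² = 117.9 at H/3 = 2.100 m; rectangular part P₂ = K_a q H = 82.19 at H/2 = 3.150 m.
ȳ = (P₁·2.100 + P₂·3.150)/(P₁+P₂) = 2.531 m.

2.53 m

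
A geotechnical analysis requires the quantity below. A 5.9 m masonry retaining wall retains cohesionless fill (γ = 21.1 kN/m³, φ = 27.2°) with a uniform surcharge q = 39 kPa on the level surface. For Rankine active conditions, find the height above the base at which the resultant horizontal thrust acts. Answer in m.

K_a = 0.3726.
Triangular part P₁ = ½K_aγH² = 136.8 at H/3 = 1.967 m; rectangular part P₂ = K_a q H = 85.73 at H/2 = 2.950 m.
ȳ = (P₁·1.967 + P₂·2.950)/(P₁+P₂) = 2.345 m.

2.35 m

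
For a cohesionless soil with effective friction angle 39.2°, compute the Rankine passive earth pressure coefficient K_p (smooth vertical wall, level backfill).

4.44

K_p = (1 + sin φ)/(1 − sin φ) = tan²(45° + 39.2°/2) = 4.435.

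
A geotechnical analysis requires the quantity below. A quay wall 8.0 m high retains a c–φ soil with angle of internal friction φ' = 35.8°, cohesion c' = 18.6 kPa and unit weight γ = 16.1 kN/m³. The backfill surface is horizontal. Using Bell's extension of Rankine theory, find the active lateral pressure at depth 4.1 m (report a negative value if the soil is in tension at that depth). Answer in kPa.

-1.75 kPa

K_a = (1 − sin φ)/(1 + sin φ) = 0.2619.
σ_a = K_a γ z − 2c√K_a = 0.2619×16.1×4.1 − 2×18.6×0.5117 = -1.751 kPa.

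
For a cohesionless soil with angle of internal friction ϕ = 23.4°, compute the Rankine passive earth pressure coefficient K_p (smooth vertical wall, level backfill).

K_p = (1 + sin φ)/(1 − sin φ) = tan²(45° + 23.4°/2) = 2.318.

2.32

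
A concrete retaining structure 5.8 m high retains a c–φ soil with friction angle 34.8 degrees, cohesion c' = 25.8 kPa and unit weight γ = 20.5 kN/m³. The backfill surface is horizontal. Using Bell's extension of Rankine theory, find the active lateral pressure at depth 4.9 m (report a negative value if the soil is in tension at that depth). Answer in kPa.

0.478 kPa

K_a = (1 − sin φ)/(1 + sin φ) = 0.2733.
σ_a = K_a γ z − 2c√K_a = 0.2733×20.5×4.9 − 2×25.8×0.5228 = 0.4778 kPa.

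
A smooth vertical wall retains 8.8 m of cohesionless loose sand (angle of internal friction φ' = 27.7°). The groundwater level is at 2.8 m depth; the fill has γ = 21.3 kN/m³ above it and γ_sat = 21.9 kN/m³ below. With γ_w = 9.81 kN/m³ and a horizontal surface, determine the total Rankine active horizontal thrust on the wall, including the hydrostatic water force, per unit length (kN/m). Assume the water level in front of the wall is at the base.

417 kN/m

K_a = tan²(45° − φ/2) = 0.3653.
γ' = 21.9 − 9.81 = 12.09 kN/m³. Depth below WT = 6.0 m.
σ'_h at WT = K_a γ d_w = 21.79 kPa; at base = 21.79 + K_a γ' × 6.0 = 48.29 kPa.
P₁ (0–2.8 m) = ½×21.79×2.8 = 30.50. P₂ (2.8–8.8 m) = ½(21.79+48.29)×6.0 = 210.2.
P_w = ½ γ_w h₂² = 0.5×9.81×6.0² = 176.6. Total = 30.50+210.2+176.6 = 417.3 kN/m.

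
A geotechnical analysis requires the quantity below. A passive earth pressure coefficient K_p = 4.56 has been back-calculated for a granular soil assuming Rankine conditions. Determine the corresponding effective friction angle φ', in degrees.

39.8°

K_p = (1+sin φ)/(1−sin φ) ⇒ sin φ = (K_p − 1)/(K_p + 1) = 0.6403.
φ = arcsin(0.6403) = 39.81°.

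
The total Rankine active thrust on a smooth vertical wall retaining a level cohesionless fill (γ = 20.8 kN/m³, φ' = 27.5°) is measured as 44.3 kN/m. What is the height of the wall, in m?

3.40 m

K_a = 0.3682. P_a = ½ K_a γ H² ⇒ H = √(2P_a/(K_a γ)).
H = √(2×44.3/(0.3682×20.8)) = 3.401 m.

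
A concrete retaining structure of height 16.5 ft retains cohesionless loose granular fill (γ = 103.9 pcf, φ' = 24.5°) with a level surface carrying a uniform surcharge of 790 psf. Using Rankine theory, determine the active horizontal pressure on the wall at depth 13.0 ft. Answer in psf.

886 psf

K_a = (1 − sin φ)/(1 + sin φ) = 0.4137.
σ_v = γz + q = 103.9 × 13.0 + 790 = 2141 psf.
σ_h = K_a σ_v = 0.4137 × 2141 = 885.7 psf.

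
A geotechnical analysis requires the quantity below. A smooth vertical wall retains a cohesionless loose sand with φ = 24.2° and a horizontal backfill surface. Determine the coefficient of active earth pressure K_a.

K_a = tan²(45° − φ/2) = tan²(32.90°) = 0.4185.

0.419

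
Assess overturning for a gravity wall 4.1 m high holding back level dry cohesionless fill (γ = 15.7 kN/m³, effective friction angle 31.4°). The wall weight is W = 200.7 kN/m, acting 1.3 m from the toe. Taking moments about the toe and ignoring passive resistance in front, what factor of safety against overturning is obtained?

K_a = tan²(45° − 31.4°/2) = 0.3149.
P_a = ½K_aγH² = 0.5×0.3149×15.7×4.1² = 41.56 kN/m, acting at H/3 = 1.367 m above the base.
Overturning moment M_o = P_a × H/3 = 41.56 × 1.367 = 56.79.
Resisting moment M_r = W × 1.3 = 200.7 × 1.3 = 260.9.
FS_overturning = M_r/M_o = 260.9/56.79 = 4.594.

4.59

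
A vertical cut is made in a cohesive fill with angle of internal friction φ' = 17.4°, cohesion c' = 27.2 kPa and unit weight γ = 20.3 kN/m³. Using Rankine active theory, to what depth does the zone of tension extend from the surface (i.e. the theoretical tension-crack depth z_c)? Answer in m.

3.65 m

K_a = tan²(45° − 17.4°/2) = 0.5396; √K_a = 0.7346.
The active pressure is zero where K_a γ z = 2c√K_a, so z_c = 2c/(γ√K_a) = 2×27.2/(20.3×0.7346) = 3.648 m.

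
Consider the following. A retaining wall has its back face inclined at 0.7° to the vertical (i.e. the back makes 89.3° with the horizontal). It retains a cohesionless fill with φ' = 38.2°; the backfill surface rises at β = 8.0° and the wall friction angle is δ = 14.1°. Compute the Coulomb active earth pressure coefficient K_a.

K_a = sin²(α+φ) / [sin²α · sin(α−δ) · (1 + √{sin(φ+δ)sin(φ−β) / (sin(α−δ)sin(α+β))})²].
With α = 89.3°, φ = 38.2°, δ = 14.1°, β = 8.0°: K_a = 0.2408.

0.241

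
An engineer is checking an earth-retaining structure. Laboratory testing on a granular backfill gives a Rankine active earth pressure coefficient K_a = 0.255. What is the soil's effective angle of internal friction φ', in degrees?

36.4°

K_a = tan²(45° − φ/2) ⇒ 45° − φ/2 = arctan(√0.255) = 26.79°.
φ = 2(45° − 26.79°) = 36.41°.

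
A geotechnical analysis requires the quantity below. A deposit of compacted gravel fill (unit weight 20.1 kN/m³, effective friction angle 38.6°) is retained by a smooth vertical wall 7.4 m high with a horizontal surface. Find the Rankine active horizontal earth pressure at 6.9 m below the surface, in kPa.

32.1 kPa

K_a = (1 − sin φ)/(1 + sin φ) = 0.2316.
σ_h = K_a γ z = 0.2316 × 20.1 × 6.9 = 32.12 kPa.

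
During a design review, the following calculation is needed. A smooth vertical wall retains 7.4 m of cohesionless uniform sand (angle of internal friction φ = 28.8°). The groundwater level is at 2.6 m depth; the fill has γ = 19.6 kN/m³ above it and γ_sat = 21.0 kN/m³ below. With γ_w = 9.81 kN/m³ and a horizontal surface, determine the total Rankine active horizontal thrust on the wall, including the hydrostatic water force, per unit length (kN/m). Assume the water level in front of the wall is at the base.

K_a = tan²(45° − φ/2) = 0.3498.
γ' = 21.0 − 9.81 = 11.19 kN/m³. Depth below WT = 4.8 m.
σ'_h at WT = K_a γ d_w = 17.82 kPa; at base = 17.82 + K_a γ' × 4.8 = 36.61 kPa.
P₁ (0–2.6 m) = ½×17.82×2.6 = 23.17. P₂ (2.6–7.4 m) = ½(17.82+36.61)×4.8 = 130.6.
P_w = ½ γ_w h₂² = 0.5×9.81×4.8² = 113.0. Total = 23.17+130.6+113.0 = 266.8 kN/m.

267 kN/m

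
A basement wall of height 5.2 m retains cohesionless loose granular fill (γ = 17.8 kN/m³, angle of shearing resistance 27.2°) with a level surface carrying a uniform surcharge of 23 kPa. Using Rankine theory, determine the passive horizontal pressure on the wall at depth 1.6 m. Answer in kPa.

138 kPa

K_p = (1 + sin φ)/(1 − sin φ) = 2.684.
σ_v = γz + q = 17.8 × 1.6 + 23 = 51.48 kPa.
σ_h = K_p σ_v = 2.684 × 51.48 = 138.2 kPa.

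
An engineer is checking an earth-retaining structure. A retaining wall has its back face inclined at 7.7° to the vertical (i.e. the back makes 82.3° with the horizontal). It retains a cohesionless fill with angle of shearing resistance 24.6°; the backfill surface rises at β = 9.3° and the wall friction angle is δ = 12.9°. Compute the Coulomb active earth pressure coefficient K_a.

0.498

K_a = sin²(α+φ) / [sin²α · sin(α−δ) · (1 + √{sin(φ+δ)sin(φ−β) / (sin(α−δ)sin(α+β))})²].
With α = 82.3°, φ = 24.6°, δ = 12.9°, β = 9.3°: K_a = 0.4979.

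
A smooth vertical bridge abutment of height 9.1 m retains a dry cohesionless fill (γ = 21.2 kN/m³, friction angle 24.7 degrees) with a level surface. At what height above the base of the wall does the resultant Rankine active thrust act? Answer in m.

3.03 m

K_a = 0.4106.
The pressure distribution is triangular, so the resultant acts at H/3 above the base = 9.1/3 = 3.033 m.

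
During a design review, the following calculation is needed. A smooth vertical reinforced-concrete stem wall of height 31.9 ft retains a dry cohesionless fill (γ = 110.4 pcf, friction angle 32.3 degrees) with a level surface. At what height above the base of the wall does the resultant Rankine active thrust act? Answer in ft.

K_a = 0.3035.
The pressure distribution is triangular, so the resultant acts at H/3 above the base = 31.9/3 = 10.63 ft.

10.6 ft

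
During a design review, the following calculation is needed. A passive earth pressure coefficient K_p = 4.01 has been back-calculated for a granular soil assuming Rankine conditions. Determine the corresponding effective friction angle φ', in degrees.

K_p = (1+sin φ)/(1−sin φ) ⇒ sin φ = (K_p − 1)/(K_p + 1) = 0.6008.
φ = arcsin(0.6008) = 36.93°.

36.9°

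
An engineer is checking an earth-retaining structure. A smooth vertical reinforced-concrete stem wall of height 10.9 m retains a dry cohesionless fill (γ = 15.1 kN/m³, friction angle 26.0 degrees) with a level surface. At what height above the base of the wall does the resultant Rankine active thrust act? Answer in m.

3.63 m

K_a = 0.3905.
The pressure distribution is triangular, so the resultant acts at H/3 above the base = 10.9/3 = 3.633 m.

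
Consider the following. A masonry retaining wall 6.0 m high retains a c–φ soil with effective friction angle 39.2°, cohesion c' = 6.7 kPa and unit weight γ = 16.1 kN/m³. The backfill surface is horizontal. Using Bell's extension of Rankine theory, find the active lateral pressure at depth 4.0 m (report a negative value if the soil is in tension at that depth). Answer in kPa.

K_a = (1 − sin φ)/(1 + sin φ) = 0.2255.
σ_a = K_a γ z − 2c√K_a = 0.2255×16.1×4.0 − 2×6.7×0.4748 = 8.157 kPa.

8.16 kPa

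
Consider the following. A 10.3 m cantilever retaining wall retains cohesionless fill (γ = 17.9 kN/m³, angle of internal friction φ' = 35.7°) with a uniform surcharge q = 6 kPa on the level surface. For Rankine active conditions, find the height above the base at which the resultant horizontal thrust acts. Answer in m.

3.54 m

K_a = 0.2630.
Triangular part P₁ = ½K_aγH² = 249.7 at H/3 = 3.433 m; rectangular part P₂ = K_a q H = 16.25 at H/2 = 5.150 m.
ȳ = (P₁·3.433 + P₂·5.150)/(P₁+P₂) = 3.538 m.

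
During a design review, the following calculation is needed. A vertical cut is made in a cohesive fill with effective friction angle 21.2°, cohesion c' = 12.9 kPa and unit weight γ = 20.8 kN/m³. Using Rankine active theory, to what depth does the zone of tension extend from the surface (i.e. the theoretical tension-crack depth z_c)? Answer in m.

K_a = tan²(45° − 21.2°/2) = 0.4688; √K_a = 0.6847.
The active pressure is zero where K_a γ z = 2c√K_a, so z_c = 2c/(γ√K_a) = 2×12.9/(20.8×0.6847) = 1.812 m.

1.81 m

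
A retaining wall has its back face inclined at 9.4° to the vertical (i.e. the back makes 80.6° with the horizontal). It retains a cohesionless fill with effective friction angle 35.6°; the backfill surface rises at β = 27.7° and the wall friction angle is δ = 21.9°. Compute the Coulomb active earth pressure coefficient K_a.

0.510

K_a = sin²(α+φ) / [sin²α · sin(α−δ) · (1 + √{sin(φ+δ)sin(φ−β) / (sin(α−δ)sin(α+β))})²].
With α = 80.6°, φ = 35.6°, δ = 21.9°, β = 27.7°: K_a = 0.5098.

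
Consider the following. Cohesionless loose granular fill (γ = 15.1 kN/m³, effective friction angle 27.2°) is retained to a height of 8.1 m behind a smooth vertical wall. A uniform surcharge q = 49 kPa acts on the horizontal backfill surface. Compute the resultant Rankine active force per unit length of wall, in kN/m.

K_a = tan²(45° − φ/2) = 0.3726.
Soil triangle: ½ K_a γ H² = 0.5×0.3726×15.1×8.1² = 184.6 kN/m.
Surcharge rectangle: K_a q H = 0.3726×49×8.1 = 147.9 kN/m.
Total = 184.6 + 147.9 = 332.4 kN/m.

332 kN/m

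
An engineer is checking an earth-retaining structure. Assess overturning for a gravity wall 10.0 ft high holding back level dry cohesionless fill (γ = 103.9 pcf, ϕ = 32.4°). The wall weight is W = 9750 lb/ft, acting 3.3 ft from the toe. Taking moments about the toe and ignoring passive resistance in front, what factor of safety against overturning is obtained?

K_a = tan²(45° − 32.4°/2) = 0.3022.
P_a = ½K_aγH² = 0.5×0.3022×103.9×10.0² = 1570 lb/ft, acting at H/3 = 3.333 ft above the base.
Overturning moment M_o = P_a × H/3 = 1570 × 3.333 = 5234.
Resisting moment M_r = W × 3.3 = 9750 × 3.3 = 32180.
FS_overturning = M_r/M_o = 32180/5234 = 6.148.

6.15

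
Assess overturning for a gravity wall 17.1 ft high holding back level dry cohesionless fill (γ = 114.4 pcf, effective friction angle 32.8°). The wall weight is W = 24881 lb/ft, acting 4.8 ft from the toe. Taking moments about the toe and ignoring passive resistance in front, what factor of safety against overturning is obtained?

K_a = tan²(45° − 32.8°/2) = 0.2973.
P_a = ½K_aγH² = 0.5×0.2973×114.4×17.1² = 4972 lb/ft, acting at H/3 = 5.700 ft above the base.
Overturning moment M_o = P_a × H/3 = 4972 × 5.700 = 28340.
Resisting moment M_r = W × 4.8 = 24881 × 4.8 = 119400.
FS_overturning = M_r/M_o = 119400/28340 = 4.214.

4.21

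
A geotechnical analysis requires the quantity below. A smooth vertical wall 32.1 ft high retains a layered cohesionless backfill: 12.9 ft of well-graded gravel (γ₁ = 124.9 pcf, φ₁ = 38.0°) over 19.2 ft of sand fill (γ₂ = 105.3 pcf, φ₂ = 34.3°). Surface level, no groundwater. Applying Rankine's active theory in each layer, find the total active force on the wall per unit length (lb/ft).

K_a1 = tan²(45°−38.0°/2) = 0.2379; K_a2 = tan²(45°−34.3°/2) = 0.2792.
Layer 1: σ at base = K_a1 γ₁ h₁ = 383.3 psf; P₁ = ½×383.3×12.9 = 2472.
Layer 2: σ_v at top = γ₁h₁ = 1611; σ_h top = K_a2×1611 = 449.8; σ_h base = K_a2×(1611+105.3×19.2) = 1014.
P₂ = ½(449.8+1014)×19.2 = 14050. Total P_a = 2472+14050 = 16530 lb/ft.

16500 lb/ft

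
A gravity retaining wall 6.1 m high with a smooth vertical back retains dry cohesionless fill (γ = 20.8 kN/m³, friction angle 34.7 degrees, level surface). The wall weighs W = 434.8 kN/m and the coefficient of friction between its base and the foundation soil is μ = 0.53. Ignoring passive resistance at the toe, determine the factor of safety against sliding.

2.17

K_a = tan²(45° − 34.7°/2) = 0.2745.
P_a = ½K_aγH² = 0.5×0.2745×20.8×6.1² = 106.2 kN/m, acting at H/3 = 2.033 m above the base.
FS_sliding = μW / P_a = 0.53×434.8 / 106.2 = 2.170.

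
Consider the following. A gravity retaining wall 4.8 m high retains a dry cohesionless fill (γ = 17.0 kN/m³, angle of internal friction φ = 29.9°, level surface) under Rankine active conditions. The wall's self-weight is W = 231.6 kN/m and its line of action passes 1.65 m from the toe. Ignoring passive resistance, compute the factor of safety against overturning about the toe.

3.64

K_a = tan²(45° − 29.9°/2) = 0.3347.
P_a = ½K_aγH² = 0.5×0.3347×17.0×4.8² = 65.54 kN/m, acting at H/3 = 1.600 m above the base.
Overturning moment M_o = P_a × H/3 = 65.54 × 1.600 = 104.9.
Resisting moment M_r = W × 1.65 = 231.6 × 1.65 = 382.1.
FS_overturning = M_r/M_o = 382.1/104.9 = 3.644.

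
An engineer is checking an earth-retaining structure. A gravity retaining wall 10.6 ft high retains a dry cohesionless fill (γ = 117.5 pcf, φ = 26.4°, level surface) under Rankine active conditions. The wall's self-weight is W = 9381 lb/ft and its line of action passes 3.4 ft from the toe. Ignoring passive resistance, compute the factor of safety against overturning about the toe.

K_a = tan²(45° − 26.4°/2) = 0.3844.
P_a = ½K_aγH² = 0.5×0.3844×117.5×10.6² = 2538 lb/ft, acting at H/3 = 3.533 ft above the base.
Overturning moment M_o = P_a × H/3 = 2538 × 3.533 = 8967.
Resisting moment M_r = W × 3.4 = 9381 × 3.4 = 31900.
FS_overturning = M_r/M_o = 31900/8967 = 3.557.

3.56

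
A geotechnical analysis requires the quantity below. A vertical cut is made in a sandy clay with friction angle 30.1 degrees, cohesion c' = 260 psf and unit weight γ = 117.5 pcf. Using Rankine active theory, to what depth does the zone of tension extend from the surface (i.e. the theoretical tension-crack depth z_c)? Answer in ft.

7.68 ft

K_a = tan²(45° − 30.1°/2) = 0.3320; √K_a = 0.5762.
The active pressure is zero where K_a γ z = 2c√K_a, so z_c = 2c/(γ√K_a) = 2×260/(117.5×0.5762) = 7.681 ft.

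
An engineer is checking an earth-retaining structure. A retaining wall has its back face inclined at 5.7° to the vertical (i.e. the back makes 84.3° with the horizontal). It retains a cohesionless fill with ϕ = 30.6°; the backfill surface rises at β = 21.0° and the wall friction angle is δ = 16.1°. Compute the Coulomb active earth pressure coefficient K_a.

K_a = sin²(α+φ) / [sin²α · sin(α−δ) · (1 + √{sin(φ+δ)sin(φ−β) / (sin(α−δ)sin(α+β))})²].
With α = 84.3°, φ = 30.6°, δ = 16.1°, β = 21.0°: K_a = 0.4781.

0.478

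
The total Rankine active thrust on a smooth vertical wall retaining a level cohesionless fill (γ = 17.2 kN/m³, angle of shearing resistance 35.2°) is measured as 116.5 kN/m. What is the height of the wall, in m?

7.10 m

K_a = 0.2687. P_a = ½ K_a γ H² ⇒ H = √(2P_a/(K_a γ)).
H = √(2×116.5/(0.2687×17.2)) = 7.101 m.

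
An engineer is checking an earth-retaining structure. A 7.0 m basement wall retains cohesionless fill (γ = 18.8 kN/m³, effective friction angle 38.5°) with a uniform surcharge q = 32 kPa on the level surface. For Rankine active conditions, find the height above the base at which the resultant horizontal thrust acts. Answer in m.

K_a = 0.2327.
Triangular part P₁ = ½K_aγH² = 107.2 at H/3 = 2.333 m; rectangular part P₂ = K_a q H = 52.11 at H/2 = 3.500 m.
ȳ = (P₁·2.333 + P₂·3.500)/(P₁+P₂) = 2.715 m.

2.72 m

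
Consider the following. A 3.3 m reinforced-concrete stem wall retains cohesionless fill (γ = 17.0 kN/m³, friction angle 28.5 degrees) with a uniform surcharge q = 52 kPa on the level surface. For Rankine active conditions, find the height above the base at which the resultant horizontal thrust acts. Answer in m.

1.46 m

K_a = 0.3540.
Triangular part P₁ = ½K_aγH² = 32.76 at H/3 = 1.100 m; rectangular part P₂ = K_a q H = 60.74 at H/2 = 1.650 m.
ȳ = (P₁·1.100 + P₂·1.650)/(P₁+P₂) = 1.457 m.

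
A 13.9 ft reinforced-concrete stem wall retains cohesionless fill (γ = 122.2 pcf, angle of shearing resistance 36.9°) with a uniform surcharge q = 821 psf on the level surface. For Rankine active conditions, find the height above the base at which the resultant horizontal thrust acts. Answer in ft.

5.77 ft

K_a = 0.2497.
Triangular part P₁ = ½K_aγH² = 2947 at H/3 = 4.633 ft; rectangular part P₂ = K_a q H = 2849 at H/2 = 6.950 ft.
ȳ = (P₁·4.633 + P₂·6.950)/(P₁+P₂) = 5.772 ft.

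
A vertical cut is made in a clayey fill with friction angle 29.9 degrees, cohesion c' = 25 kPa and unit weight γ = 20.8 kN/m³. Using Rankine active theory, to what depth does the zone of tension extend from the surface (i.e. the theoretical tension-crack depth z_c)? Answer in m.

4.16 m

K_a = tan²(45° − 29.9°/2) = 0.3347; √K_a = 0.5785.
The active pressure is zero where K_a γ z = 2c√K_a, so z_c = 2c/(γ√K_a) = 2×25/(20.8×0.5785) = 4.155 m.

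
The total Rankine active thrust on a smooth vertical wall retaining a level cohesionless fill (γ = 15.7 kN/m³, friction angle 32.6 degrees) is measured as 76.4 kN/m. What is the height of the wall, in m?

5.70 m

K_a = 0.2997. P_a = ½ K_a γ H² ⇒ H = √(2P_a/(K_a γ)).
H = √(2×76.4/(0.2997×15.7)) = 5.698 m.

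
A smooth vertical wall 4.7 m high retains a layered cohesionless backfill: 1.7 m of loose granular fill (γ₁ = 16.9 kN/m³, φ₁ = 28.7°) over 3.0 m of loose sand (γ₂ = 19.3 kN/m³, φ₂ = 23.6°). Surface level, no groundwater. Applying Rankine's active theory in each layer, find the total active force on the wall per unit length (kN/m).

K_a1 = tan²(45°−28.7°/2) = 0.3511; K_a2 = tan²(45°−23.6°/2) = 0.4282.
Layer 1: σ at base = K_a1 γ₁ h₁ = 10.09 kPa; P₁ = ½×10.09×1.7 = 8.575.
Layer 2: σ_v at top = γ₁h₁ = 28.73; σ_h top = K_a2×28.73 = 12.30; σ_h base = K_a2×(28.73+19.3×3.0) = 37.10.
P₂ = ½(12.30+37.10)×3.0 = 74.10. Total P_a = 8.575+74.10 = 82.67 kN/m.

82.7 kN/m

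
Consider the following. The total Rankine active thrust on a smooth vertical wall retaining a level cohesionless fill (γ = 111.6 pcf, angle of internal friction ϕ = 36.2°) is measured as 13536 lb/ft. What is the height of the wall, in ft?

K_a = 0.2574. P_a = ½ K_a γ H² ⇒ H = √(2P_a/(K_a γ)).
H = √(2×13536/(0.2574×111.6)) = 30.70 ft.

30.7 ft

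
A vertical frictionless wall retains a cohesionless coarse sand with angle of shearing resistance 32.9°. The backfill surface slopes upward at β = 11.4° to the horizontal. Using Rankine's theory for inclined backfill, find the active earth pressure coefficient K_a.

K_a = cos β · (cos β − √(cos²β − cos²φ)) / (cos β + √(cos²β − cos²φ)).
cos β = 0.9803, cos φ = 0.8396, √(cos²β − cos²φ) = 0.5059.
K_a = 0.9803 × (0.9803 − 0.5059)/(0.9803 + 0.5059) = 0.3129.

0.313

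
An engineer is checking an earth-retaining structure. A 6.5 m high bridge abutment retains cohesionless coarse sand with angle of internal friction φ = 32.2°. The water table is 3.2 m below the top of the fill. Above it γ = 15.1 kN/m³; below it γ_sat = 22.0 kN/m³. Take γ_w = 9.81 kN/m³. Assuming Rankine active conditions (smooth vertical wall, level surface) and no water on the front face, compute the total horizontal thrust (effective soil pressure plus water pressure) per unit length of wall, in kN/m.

146 kN/m

K_a = tan²(45° − φ/2) = 0.3047.
γ' = 22.0 − 9.81 = 12.19 kN/m³. Depth below WT = 3.3 m.
σ'_h at WT = K_a γ d_w = 14.72 kPa; at base = 14.72 + K_a γ' × 3.3 = 26.98 kPa.
P₁ (0–3.2 m) = ½×14.72×3.2 = 23.56. P₂ (3.2–6.5 m) = ½(14.72+26.98)×3.3 = 68.82.
P_w = ½ γ_w h₂² = 0.5×9.81×3.3² = 53.42. Total = 23.56+68.82+53.42 = 145.8 kN/m.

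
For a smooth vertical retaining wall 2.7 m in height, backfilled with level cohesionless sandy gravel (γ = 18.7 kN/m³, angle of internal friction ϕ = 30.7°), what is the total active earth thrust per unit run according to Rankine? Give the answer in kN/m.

22.1 kN/m

K_a = tan²(45° − φ/2) = 0.3240.
P_a = ½ K_a γ H² = 0.5 × 0.3240 × 18.7 × 2.7² = 22.09 kN/m.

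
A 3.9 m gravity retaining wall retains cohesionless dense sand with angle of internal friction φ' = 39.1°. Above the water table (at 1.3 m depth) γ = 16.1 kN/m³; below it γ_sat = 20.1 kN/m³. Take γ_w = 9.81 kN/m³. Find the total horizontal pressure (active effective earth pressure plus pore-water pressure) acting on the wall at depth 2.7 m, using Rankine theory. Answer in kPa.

K_a = (1 − sin φ)/(1 + sin φ) = 0.2265.
γ' = 20.1 − 9.81 = 10.29 kN/m³.
Effective vertical stress at 2.7 m: σ'_v = 16.1×1.3 + 10.29×1.40 = 35.34 kPa.
σ'_h = K_a σ'_v = 0.2265 × 35.34 = 8.003 kPa; u = γ_w × 1.40 = 13.73 kPa.
Total σ_h = 8.003 + 13.73 = 21.74 kPa.

21.7 kPa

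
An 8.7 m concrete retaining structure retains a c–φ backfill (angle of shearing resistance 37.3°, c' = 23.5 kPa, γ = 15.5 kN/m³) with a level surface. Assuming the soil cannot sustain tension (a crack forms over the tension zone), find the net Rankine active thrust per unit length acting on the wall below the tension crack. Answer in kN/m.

12.6 kN/m

K_a = 0.2453; √K_a = 0.4953.
Tension-crack depth z_c = 2c/(γ√K_a) = 2×23.5/(15.5×0.4953) = 6.122 m.
σ_a at base = K_a γ H − 2c√K_a = 0.2453×15.5×8.7 − 2×23.5×0.4953 = 9.804 kPa.
P_a = ½ × 9.804 × (H − z_c) = 0.5×9.804×2.578 = 12.64 kN/m.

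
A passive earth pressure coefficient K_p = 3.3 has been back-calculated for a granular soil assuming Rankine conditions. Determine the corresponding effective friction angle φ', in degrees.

32.3°

K_p = (1+sin φ)/(1−sin φ) ⇒ sin φ = (K_p − 1)/(K_p + 1) = 0.5349.
φ = arcsin(0.5349) = 32.34°.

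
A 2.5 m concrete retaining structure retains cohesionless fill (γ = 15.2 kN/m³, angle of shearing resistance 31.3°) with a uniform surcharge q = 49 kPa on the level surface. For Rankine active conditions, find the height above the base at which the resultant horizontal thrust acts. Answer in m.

K_a = 0.3162.
Triangular part P₁ = ½K_aγH² = 15.02 at H/3 = 0.8333 m; rectangular part P₂ = K_a q H = 38.74 at H/2 = 1.250 m.
ȳ = (P₁·0.8333 + P₂·1.250)/(P₁+P₂) = 1.134 m.

1.13 m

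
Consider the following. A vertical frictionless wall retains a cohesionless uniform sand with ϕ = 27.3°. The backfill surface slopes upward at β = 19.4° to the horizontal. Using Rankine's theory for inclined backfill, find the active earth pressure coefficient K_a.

K_a = cos β · (cos β − √(cos²β − cos²φ)) / (cos β + √(cos²β − cos²φ)).
cos β = 0.9432, cos φ = 0.8886, √(cos²β − cos²φ) = 0.3163.
K_a = 0.9432 × (0.9432 − 0.3163)/(0.9432 + 0.3163) = 0.4695.

0.470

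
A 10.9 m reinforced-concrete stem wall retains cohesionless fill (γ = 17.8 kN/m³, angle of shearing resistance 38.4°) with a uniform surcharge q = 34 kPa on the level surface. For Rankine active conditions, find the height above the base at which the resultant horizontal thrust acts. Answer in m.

K_a = 0.2337.
Triangular part P₁ = ½K_aγH² = 247.1 at H/3 = 3.633 m; rectangular part P₂ = K_a q H = 86.61 at H/2 = 5.450 m.
ȳ = (P₁·3.633 + P₂·5.450)/(P₁+P₂) = 4.105 m.

4.10 m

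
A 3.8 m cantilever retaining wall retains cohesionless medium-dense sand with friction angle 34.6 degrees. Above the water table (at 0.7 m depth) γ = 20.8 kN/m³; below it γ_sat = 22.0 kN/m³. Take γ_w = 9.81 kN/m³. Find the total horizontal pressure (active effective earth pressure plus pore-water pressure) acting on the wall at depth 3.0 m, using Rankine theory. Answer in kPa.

34.3 kPa

K_a = (1 − sin φ)/(1 + sin φ) = 0.2756.
γ' = 22.0 − 9.81 = 12.19 kN/m³.
Effective vertical stress at 3.0 m: σ'_v = 20.8×0.7 + 12.19×2.30 = 42.60 kPa.
σ'_h = K_a σ'_v = 0.2756 × 42.60 = 11.74 kPa; u = γ_w × 2.30 = 22.56 kPa.
Total σ_h = 11.74 + 22.56 = 34.30 kPa.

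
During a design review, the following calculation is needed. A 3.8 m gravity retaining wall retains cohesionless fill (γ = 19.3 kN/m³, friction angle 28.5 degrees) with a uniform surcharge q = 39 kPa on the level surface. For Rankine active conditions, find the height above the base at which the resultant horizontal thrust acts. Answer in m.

1.59 m

K_a = 0.3540.
Triangular part P₁ = ½K_aγH² = 49.32 at H/3 = 1.267 m; rectangular part P₂ = K_a q H = 52.46 at H/2 = 1.900 m.
ȳ = (P₁·1.267 + P₂·1.900)/(P₁+P₂) = 1.593 m.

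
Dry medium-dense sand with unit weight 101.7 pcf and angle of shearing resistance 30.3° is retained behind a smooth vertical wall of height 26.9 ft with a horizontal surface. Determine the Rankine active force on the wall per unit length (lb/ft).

K_a = tan²(45° − φ/2) = 0.3293.
P_a = ½ K_a γ H² = 0.5 × 0.3293 × 101.7 × 26.9² = 12120 lb/ft.

12100 lb/ft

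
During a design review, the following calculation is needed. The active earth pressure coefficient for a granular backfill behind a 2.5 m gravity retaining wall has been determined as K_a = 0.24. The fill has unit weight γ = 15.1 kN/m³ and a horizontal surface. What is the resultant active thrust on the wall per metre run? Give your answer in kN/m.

P = ½ K_a γ H² = 0.5 × 0.24 × 15.1 × 2.5² = 11.32 kN/m.

11.3 kN/m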